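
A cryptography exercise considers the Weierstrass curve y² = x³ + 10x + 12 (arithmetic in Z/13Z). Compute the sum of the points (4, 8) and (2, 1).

(3, 2)

(4, 8) + (2, 1). λ = (1 - 8)/(2 - 4) ≡ 6/11 mod 13. 11⁻¹ ≡ 6 (mod 13), so λ ≡ 10.
  x = λ² - 4 - 2 = 100 - 6 ≡ 3; y = λ·(4 - 3) - 8 ≡ 2. → (3, 2)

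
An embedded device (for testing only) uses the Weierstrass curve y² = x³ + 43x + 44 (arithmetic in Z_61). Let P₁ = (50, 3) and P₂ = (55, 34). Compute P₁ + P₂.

(53, 15)

(50, 3) + (55, 34). λ = (34 - 3)/(55 - 50) ≡ 31/5 mod 61. 5⁻¹ ≡ 49 (mod 61), so λ ≡ 55.
  x = λ² - 50 - 55 = 3025 - 105 ≡ 53; y = λ·(50 - 53) - 3 ≡ 15. → (53, 15)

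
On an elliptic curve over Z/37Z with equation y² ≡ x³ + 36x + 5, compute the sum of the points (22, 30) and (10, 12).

(22, 30) + (10, 12). λ = (12 - 30)/(10 - 22) ≡ 19/25 mod 37. 25⁻¹ ≡ 3 (mod 37), so λ ≡ 20.
  x = λ² - 22 - 10 = 400 - 32 ≡ 35; y = λ·(22 - 35) - 30 ≡ 6. → (35, 6)

(35, 6)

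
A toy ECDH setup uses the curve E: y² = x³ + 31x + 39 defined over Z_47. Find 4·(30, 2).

Write Q = (30, 2).
Double-and-add on 4 = (100)₂. Start with Q = (30, 2) for the leading 1-bit.
double: tangent at (30, 2): λ = (3·30² + 31)/(2·2) ≡ 5/4. 4⁻¹ ≡ 12 (mod 47) since 4·12 = 48 ≡ 1, so λ ≡ 5·12 ≡ 13.
  x = λ² - 30 - 30 = 169 - 60 ≡ 15; y = λ·(30 - 15) - 2 ≡ 5. → (15, 5)
double: tangent at (15, 5): λ = (3·15² + 31)/(2·5) ≡ 1/10. 10⁻¹ ≡ 33 (mod 47), so λ ≡ 1·33 ≡ 33.
  x = λ² - 15 - 15 = 1089 - 30 ≡ 25; y = λ·(15 - 25) - 5 ≡ 41. → (25, 41)

(25, 41)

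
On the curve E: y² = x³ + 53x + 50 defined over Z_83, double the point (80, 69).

(4, 34)

tangent at (80, 69): λ = (3·80² + 53)/(2·69) ≡ 80/55. 55⁻¹ ≡ 80 (mod 83), so λ ≡ 80·80 ≡ 9.
  x = λ² - 80 - 80 = 81 - 160 ≡ 4; y = λ·(80 - 4) - 69 ≡ 34. → (4, 34)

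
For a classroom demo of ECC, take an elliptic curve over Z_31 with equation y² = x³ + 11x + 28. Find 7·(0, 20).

(25, 5)

Write P = (0, 20).
Double-and-add on 7 = (111)₂. Start with P = (0, 20) for the leading 1-bit.
double: tangent at (0, 20): λ = (3·0² + 11)/(2·20) ≡ 11/9. 9⁻¹ ≡ 7 (mod 31) since 9·7 = 63 ≡ 1, so λ ≡ 11·7 ≡ 15.
  x = λ² - 0 - 0 = 225 - 0 ≡ 8; y = λ·(0 - 8) - 20 ≡ 15. → (8, 15)
add P: (8, 15) + (0, 20). λ = (20 - 15)/(0 - 8) ≡ 5/23 mod 31. 23⁻¹ ≡ 27 (mod 31), so λ ≡ 11.
  x = λ² - 8 - 0 = 121 - 8 ≡ 20; y = λ·(8 - 20) - 15 ≡ 8. → (20, 8)
double: tangent at (20, 8): λ = (3·20² + 11)/(2·8) ≡ 2/16. 16⁻¹ ≡ 2 (mod 31) since 16·2 = 32 ≡ 1, so λ ≡ 2·2 ≡ 4.
  x = λ² - 20 - 20 = 16 - 40 ≡ 7; y = λ·(20 - 7) - 8 ≡ 13. → (7, 13)
add P: (7, 13) + (0, 20). λ = (20 - 13)/(0 - 7) ≡ 7/24 mod 31. 24⁻¹ ≡ 22 (mod 31) since 24·22 = 528 ≡ 1, so λ ≡ 30.
  x = λ² - 7 - 0 = 900 - 7 ≡ 25; y = λ·(7 - 25) - 13 ≡ 5. → (25, 5)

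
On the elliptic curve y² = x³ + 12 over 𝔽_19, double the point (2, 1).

tangent at (2, 1): λ = (3·2² + 0)/(2·1) ≡ 12/2. 2⁻¹ ≡ 10 (mod 19) since 2·10 = 20 ≡ 1, so λ ≡ 12·10 ≡ 6.
  x = λ² - 2 - 2 = 36 - 4 ≡ 13; y = λ·(2 - 13) - 1 ≡ 9. → (13, 9)

(13, 9)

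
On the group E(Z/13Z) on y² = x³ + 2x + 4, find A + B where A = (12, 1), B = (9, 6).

(2, 4)

(12, 1) + (9, 6). λ = (6 - 1)/(9 - 12) ≡ 5/10 mod 13. 10⁻¹ ≡ 4 (mod 13) since 10·4 = 40 ≡ 1, so λ ≡ 7.
  x = λ² - 12 - 9 = 49 - 21 ≡ 2; y = λ·(12 - 2) - 1 ≡ 4. → (2, 4)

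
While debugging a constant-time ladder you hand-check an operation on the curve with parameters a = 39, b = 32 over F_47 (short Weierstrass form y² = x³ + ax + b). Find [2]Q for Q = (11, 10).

tangent at (11, 10): λ = (3·11² + 39)/(2·10) ≡ 26/20. 20⁻¹ ≡ 40 (mod 47) since 20·40 = 800 ≡ 1, so λ ≡ 26·40 ≡ 6.
  x = λ² - 11 - 11 = 36 - 22 ≡ 14; y = λ·(11 - 14) - 10 ≡ 19. → (14, 19)

(14, 19)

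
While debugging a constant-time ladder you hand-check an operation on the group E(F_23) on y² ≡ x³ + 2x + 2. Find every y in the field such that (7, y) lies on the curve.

x³ + 2x + 2 = 359 ≡ 14 (mod 23).
14 is a non-residue mod 23; no y exists.

none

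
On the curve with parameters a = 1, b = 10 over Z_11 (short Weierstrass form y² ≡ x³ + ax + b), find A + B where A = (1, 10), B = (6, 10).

(4, 1)

(1, 10) + (6, 10). λ = (10 - 10)/(6 - 1) ≡ 0/5 mod 11. 5⁻¹ ≡ 9 (mod 11) since 5·9 = 45 ≡ 1, so λ ≡ 0.
  x = λ² - 1 - 6 = 0 - 7 ≡ 4; y = λ·(1 - 4) - 10 ≡ 1. → (4, 1)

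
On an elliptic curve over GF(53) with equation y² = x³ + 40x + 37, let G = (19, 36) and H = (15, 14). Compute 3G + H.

(21, 42)

First 3G:
Repeated addition: build up to 3G.
2G: tangent at (19, 36): λ = (3·19² + 40)/(2·36) ≡ 10/19. 19⁻¹ ≡ 14 (mod 53), so λ ≡ 10·14 ≡ 34.
  x = λ² - 19 - 19 = 1156 - 38 ≡ 5; y = λ·(19 - 5) - 36 ≡ 16. → (5, 16)
3G: (5, 16) + (19, 36). λ = (36 - 16)/(19 - 5) ≡ 20/14 mod 53. 14⁻¹ ≡ 19 (mod 53), so λ ≡ 9.
  x = λ² - 5 - 19 = 81 - 24 ≡ 4; y = λ·(5 - 4) - 16 ≡ 46. → (4, 46)
3G = (4, 46).
Finally 3G + H:
(4, 46) + (15, 14). λ = (14 - 46)/(15 - 4) ≡ 21/11 mod 53. 11⁻¹ ≡ 29 (mod 53) since 11·29 = 319 ≡ 1, so λ ≡ 26.
  x = λ² - 4 - 15 = 676 - 19 ≡ 21; y = λ·(4 - 21) - 46 ≡ 42. → (21, 42)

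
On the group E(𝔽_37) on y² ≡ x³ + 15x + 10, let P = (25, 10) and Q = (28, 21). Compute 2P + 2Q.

First 2P:
Repeated addition: build up to 2P.
2P: tangent at (25, 10): λ = (3·25² + 15)/(2·10) ≡ 3/20. 20⁻¹ ≡ 13 (mod 37) since 20·13 = 260 ≡ 1, so λ ≡ 3·13 ≡ 2.
  x = λ² - 25 - 25 = 4 - 50 ≡ 28; y = λ·(25 - 28) - 10 ≡ 21. → (28, 21)
2P = (28, 21).
Next 2Q:
Repeated addition: build up to 2Q.
2Q: tangent at (28, 21): λ = (3·28² + 15)/(2·21) ≡ 36/5. 5⁻¹ ≡ 15 (mod 37) since 5·15 = 75 ≡ 1, so λ ≡ 36·15 ≡ 22.
  x = λ² - 28 - 28 = 484 - 56 ≡ 21; y = λ·(28 - 21) - 21 ≡ 22. → (21, 22)
2Q = (21, 22).
Finally 2P + 2Q:
(28, 21) + (21, 22). λ = (22 - 21)/(21 - 28) ≡ 1/30 mod 37. 30⁻¹ ≡ 21 (mod 37), so λ ≡ 21.
  x = λ² - 28 - 21 = 441 - 49 ≡ 22; y = λ·(28 - 22) - 21 ≡ 31. → (22, 31)

(22, 31)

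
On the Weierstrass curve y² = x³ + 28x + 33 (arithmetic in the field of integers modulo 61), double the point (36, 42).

tangent at (36, 42): λ = (3·36² + 28)/(2·42) ≡ 12/23. 23⁻¹ ≡ 8 (mod 61) since 23·8 = 184 ≡ 1, so λ ≡ 12·8 ≡ 35.
  x = λ² - 36 - 36 = 1225 - 72 ≡ 55; y = λ·(36 - 55) - 42 ≡ 25. → (55, 25)

(55, 25)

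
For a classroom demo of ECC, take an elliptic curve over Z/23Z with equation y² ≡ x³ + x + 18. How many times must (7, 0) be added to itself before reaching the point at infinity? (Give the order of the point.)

2

2P: (7, 0) + (7, 0): same x and y₁ ≡ -y₂, so the sum is the point at infinity.
2P = the point at infinity, so the order is 2.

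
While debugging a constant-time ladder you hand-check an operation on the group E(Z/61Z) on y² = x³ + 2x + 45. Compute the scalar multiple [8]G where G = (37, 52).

(33, 27)

Double-and-add on 8 = (1000)₂. Start with G = (37, 52) for the leading 1-bit.
double: tangent at (37, 52): λ = (3·37² + 2)/(2·52) ≡ 22/43. 43⁻¹ ≡ 44 (mod 61) since 43·44 = 1892 ≡ 1, so λ ≡ 22·44 ≡ 53.
  x = λ² - 37 - 37 = 2809 - 74 ≡ 51; y = λ·(37 - 51) - 52 ≡ 60. → (51, 60)
double: tangent at (51, 60): λ = (3·51² + 2)/(2·60) ≡ 58/59. 59⁻¹ ≡ 30 (mod 61), so λ ≡ 58·30 ≡ 32.
  x = λ² - 51 - 51 = 1024 - 102 ≡ 7; y = λ·(51 - 7) - 60 ≡ 6. → (7, 6)
double: tangent at (7, 6): λ = (3·7² + 2)/(2·6) ≡ 27/12. 12⁻¹ ≡ 56 (mod 61), so λ ≡ 27·56 ≡ 48.
  x = λ² - 7 - 7 = 2304 - 14 ≡ 33; y = λ·(7 - 33) - 6 ≡ 27. → (33, 27)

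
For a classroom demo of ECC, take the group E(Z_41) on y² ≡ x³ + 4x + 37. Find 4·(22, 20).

(25, 31)

Write P = (22, 20).
Double-and-add on 4 = (100)₂. Start with P = (22, 20) for the leading 1-bit.
double: tangent at (22, 20): λ = (3·22² + 4)/(2·20) ≡ 21/40. 40⁻¹ ≡ 40 (mod 41) since 40·40 = 1600 ≡ 1, so λ ≡ 21·40 ≡ 20.
  x = λ² - 22 - 22 = 400 - 44 ≡ 28; y = λ·(22 - 28) - 20 ≡ 24. → (28, 24)
double: tangent at (28, 24): λ = (3·28² + 4)/(2·24) ≡ 19/7. 7⁻¹ ≡ 6 (mod 41), so λ ≡ 19·6 ≡ 32.
  x = λ² - 28 - 28 = 1024 - 56 ≡ 25; y = λ·(28 - 25) - 24 ≡ 31. → (25, 31)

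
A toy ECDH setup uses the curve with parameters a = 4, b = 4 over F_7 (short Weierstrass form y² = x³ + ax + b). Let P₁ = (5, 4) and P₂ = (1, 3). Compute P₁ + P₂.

(5, 3)

(5, 4) + (1, 3). λ = (3 - 4)/(1 - 5) ≡ 6/3 mod 7. 3⁻¹ ≡ 5 (mod 7), so λ ≡ 2.
  x = λ² - 5 - 1 = 4 - 6 ≡ 5; y = λ·(5 - 5) - 4 ≡ 3. → (5, 3)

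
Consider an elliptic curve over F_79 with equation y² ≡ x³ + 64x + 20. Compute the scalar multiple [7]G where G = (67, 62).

Double-and-add on 7 = (111)₂. Start with G = (67, 62) for the leading 1-bit.
double: tangent at (67, 62): λ = (3·67² + 64)/(2·62) ≡ 22/45. 45⁻¹ ≡ 72 (mod 79), so λ ≡ 22·72 ≡ 4.
  x = λ² - 67 - 67 = 16 - 134 ≡ 40; y = λ·(67 - 40) - 62 ≡ 46. → (40, 46)
add G: (40, 46) + (67, 62). λ = (62 - 46)/(67 - 40) ≡ 16/27 mod 79. 27⁻¹ ≡ 41 (mod 79), so λ ≡ 24.
  x = λ² - 40 - 67 = 576 - 107 ≡ 74; y = λ·(40 - 74) - 46 ≡ 7. → (74, 7)
double: tangent at (74, 7): λ = (3·74² + 64)/(2·7) ≡ 60/14. 14⁻¹ ≡ 17 (mod 79) since 14·17 = 238 ≡ 1, so λ ≡ 60·17 ≡ 72.
  x = λ² - 74 - 74 = 5184 - 148 ≡ 59; y = λ·(74 - 59) - 7 ≡ 46. → (59, 46)
add G: (59, 46) + (67, 62). λ = (62 - 46)/(67 - 59) ≡ 16/8 mod 79. 8⁻¹ ≡ 10 (mod 79), so λ ≡ 2.
  x = λ² - 59 - 67 = 4 - 126 ≡ 36; y = λ·(59 - 36) - 46 ≡ 0. → (36, 0)

(36, 0)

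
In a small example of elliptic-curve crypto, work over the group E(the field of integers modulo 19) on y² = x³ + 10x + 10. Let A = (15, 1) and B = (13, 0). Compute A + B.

(15, 1) + (13, 0). λ = (0 - 1)/(13 - 15) ≡ 18/17 mod 19. 17⁻¹ ≡ 9 (mod 19) since 17·9 = 153 ≡ 1, so λ ≡ 10.
  x = λ² - 15 - 13 = 100 - 28 ≡ 15; y = λ·(15 - 15) - 1 ≡ 18. → (15, 18)

(15, 18)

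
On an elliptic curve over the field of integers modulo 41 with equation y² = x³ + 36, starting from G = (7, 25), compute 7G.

Repeated addition: build up to 7G.
2G: tangent at (7, 25): λ = (3·7² + 0)/(2·25) ≡ 24/9. 9⁻¹ ≡ 32 (mod 41), so λ ≡ 24·32 ≡ 30.
  x = λ² - 7 - 7 = 900 - 14 ≡ 25; y = λ·(7 - 25) - 25 ≡ 9. → (25, 9)
3G: (25, 9) + (7, 25). λ = (25 - 9)/(7 - 25) ≡ 16/23 mod 41. 23⁻¹ ≡ 25 (mod 41) since 23·25 = 575 ≡ 1, so λ ≡ 31.
  x = λ² - 25 - 7 = 961 - 32 ≡ 27; y = λ·(25 - 27) - 9 ≡ 11. → (27, 11)
4G: (27, 11) + (7, 25). λ = (25 - 11)/(7 - 27) ≡ 14/21 mod 41. 21⁻¹ ≡ 2 (mod 41) since 21·2 = 42 ≡ 1, so λ ≡ 28.
  x = λ² - 27 - 7 = 784 - 34 ≡ 12; y = λ·(27 - 12) - 11 ≡ 40. → (12, 40)
5G: (12, 40) + (7, 25). λ = (25 - 40)/(7 - 12) ≡ 26/36 mod 41. 36⁻¹ ≡ 8 (mod 41) since 36·8 = 288 ≡ 1, so λ ≡ 3.
  x = λ² - 12 - 7 = 9 - 19 ≡ 31; y = λ·(12 - 31) - 40 ≡ 26. → (31, 26)
6G: (31, 26) + (7, 25). λ = (25 - 26)/(7 - 31) ≡ 40/17 mod 41. 17⁻¹ ≡ 29 (mod 41) since 17·29 = 493 ≡ 1, so λ ≡ 12.
  x = λ² - 31 - 7 = 144 - 38 ≡ 24; y = λ·(31 - 24) - 26 ≡ 17. → (24, 17)
7G: (24, 17) + (7, 25). λ = (25 - 17)/(7 - 24) ≡ 8/24 mod 41. 24⁻¹ ≡ 12 (mod 41), so λ ≡ 14.
  x = λ² - 24 - 7 = 196 - 31 ≡ 1; y = λ·(24 - 1) - 17 ≡ 18. → (1, 18)

(1, 18)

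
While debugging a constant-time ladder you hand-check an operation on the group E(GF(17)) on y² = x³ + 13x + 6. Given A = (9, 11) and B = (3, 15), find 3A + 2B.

(5, 14)

First 3A:
Repeated addition: build up to 3A.
2A: tangent at (9, 11): λ = (3·9² + 13)/(2·11) ≡ 1/5. 5⁻¹ ≡ 7 (mod 17), so λ ≡ 1·7 ≡ 7.
  x = λ² - 9 - 9 = 49 - 18 ≡ 14; y = λ·(9 - 14) - 11 ≡ 5. → (14, 5)
3A: (14, 5) + (9, 11). λ = (11 - 5)/(9 - 14) ≡ 6/12 mod 17. 12⁻¹ ≡ 10 (mod 17) since 12·10 = 120 ≡ 1, so λ ≡ 9.
  x = λ² - 14 - 9 = 81 - 23 ≡ 7; y = λ·(14 - 7) - 5 ≡ 7. → (7, 7)
3A = (7, 7).
Next 2B:
Repeated addition: build up to 2B.
2B: tangent at (3, 15): λ = (3·3² + 13)/(2·15) ≡ 6/13. 13⁻¹ ≡ 4 (mod 17) since 13·4 = 52 ≡ 1, so λ ≡ 6·4 ≡ 7.
  x = λ² - 3 - 3 = 49 - 6 ≡ 9; y = λ·(3 - 9) - 15 ≡ 11. → (9, 11)
2B = (9, 11).
Finally 3A + 2B:
(7, 7) + (9, 11). λ = (11 - 7)/(9 - 7) ≡ 4/2 mod 17. 2⁻¹ ≡ 9 (mod 17), so λ ≡ 2.
  x = λ² - 7 - 9 = 4 - 16 ≡ 5; y = λ·(7 - 5) - 7 ≡ 14. → (5, 14)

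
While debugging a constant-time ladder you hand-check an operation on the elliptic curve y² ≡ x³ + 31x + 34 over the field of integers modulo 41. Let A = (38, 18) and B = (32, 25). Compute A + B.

(38, 18) + (32, 25). λ = (25 - 18)/(32 - 38) ≡ 7/35 mod 41. 35⁻¹ ≡ 34 (mod 41), so λ ≡ 33.
  x = λ² - 38 - 32 = 1089 - 70 ≡ 35; y = λ·(38 - 35) - 18 ≡ 40. → (35, 40)

(35, 40)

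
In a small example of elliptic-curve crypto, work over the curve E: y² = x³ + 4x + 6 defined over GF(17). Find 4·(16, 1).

Write P = (16, 1).
Double-and-add on 4 = (100)₂. Start with P = (16, 1) for the leading 1-bit.
double: tangent at (16, 1): λ = (3·16² + 4)/(2·1) ≡ 7/2. 2⁻¹ ≡ 9 (mod 17), so λ ≡ 7·9 ≡ 12.
  x = λ² - 16 - 16 = 144 - 32 ≡ 10; y = λ·(16 - 10) - 1 ≡ 3. → (10, 3)
double: tangent at (10, 3): λ = (3·10² + 4)/(2·3) ≡ 15/6. 6⁻¹ ≡ 3 (mod 17), so λ ≡ 15·3 ≡ 11.
  x = λ² - 10 - 10 = 121 - 20 ≡ 16; y = λ·(10 - 16) - 3 ≡ 16. → (16, 16)

(16, 16)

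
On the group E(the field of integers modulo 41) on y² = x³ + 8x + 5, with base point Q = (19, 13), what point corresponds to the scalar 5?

(36, 39)

Double-and-add on 5 = (101)₂. Start with Q = (19, 13) for the leading 1-bit.
double: tangent at (19, 13): λ = (3·19² + 8)/(2·13) ≡ 25/26. 26⁻¹ ≡ 30 (mod 41), so λ ≡ 25·30 ≡ 12.
  x = λ² - 19 - 19 = 144 - 38 ≡ 24; y = λ·(19 - 24) - 13 ≡ 9. → (24, 9)
double: tangent at (24, 9): λ = (3·24² + 8)/(2·9) ≡ 14/18. 18⁻¹ ≡ 16 (mod 41), so λ ≡ 14·16 ≡ 19.
  x = λ² - 24 - 24 = 361 - 48 ≡ 26; y = λ·(24 - 26) - 9 ≡ 35. → (26, 35)
add Q: (26, 35) + (19, 13). λ = (13 - 35)/(19 - 26) ≡ 19/34 mod 41. 34⁻¹ ≡ 35 (mod 41), so λ ≡ 9.
  x = λ² - 26 - 19 = 81 - 45 ≡ 36; y = λ·(26 - 36) - 35 ≡ 39. → (36, 39)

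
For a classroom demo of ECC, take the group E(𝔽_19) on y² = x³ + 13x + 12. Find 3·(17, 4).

(7, 3)

Write G = (17, 4).
Repeated addition: build up to 3G.
2G: tangent at (17, 4): λ = (3·17² + 13)/(2·4) ≡ 6/8. 8⁻¹ ≡ 12 (mod 19) since 8·12 = 96 ≡ 1, so λ ≡ 6·12 ≡ 15.
  x = λ² - 17 - 17 = 225 - 34 ≡ 1; y = λ·(17 - 1) - 4 ≡ 8. → (1, 8)
3G: (1, 8) + (17, 4). λ = (4 - 8)/(17 - 1) ≡ 15/16 mod 19. 16⁻¹ ≡ 6 (mod 19), so λ ≡ 14.
  x = λ² - 1 - 17 = 196 - 18 ≡ 7; y = λ·(1 - 7) - 8 ≡ 3. → (7, 3)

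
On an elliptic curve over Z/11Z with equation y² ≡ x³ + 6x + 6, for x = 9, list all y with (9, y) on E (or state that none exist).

none

x³ + 6x + 6 = 789 ≡ 8 (mod 11).
8 is a non-residue mod 11; no y exists.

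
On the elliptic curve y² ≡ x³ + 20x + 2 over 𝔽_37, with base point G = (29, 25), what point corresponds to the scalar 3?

Repeated addition: build up to 3G.
2G: tangent at (29, 25): λ = (3·29² + 20)/(2·25) ≡ 27/13. 13⁻¹ ≡ 20 (mod 37) since 13·20 = 260 ≡ 1, so λ ≡ 27·20 ≡ 22.
  x = λ² - 29 - 29 = 484 - 58 ≡ 19; y = λ·(29 - 19) - 25 ≡ 10. → (19, 10)
3G: (19, 10) + (29, 25). λ = (25 - 10)/(29 - 19) ≡ 15/10 mod 37. 10⁻¹ ≡ 26 (mod 37) since 10·26 = 260 ≡ 1, so λ ≡ 20.
  x = λ² - 19 - 29 = 400 - 48 ≡ 19; y = λ·(19 - 19) - 10 ≡ 27. → (19, 27)

(19, 27)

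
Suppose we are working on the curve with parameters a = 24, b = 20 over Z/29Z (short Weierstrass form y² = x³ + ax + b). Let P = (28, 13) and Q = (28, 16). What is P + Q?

O

The two points share x = 28 and their y-coordinates satisfy 13 + 16 ≡ 0 (mod 29), so they are inverses. Their sum is 𝒪.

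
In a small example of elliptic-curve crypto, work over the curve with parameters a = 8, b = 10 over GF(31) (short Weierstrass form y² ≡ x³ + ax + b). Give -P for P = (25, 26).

(25, 5)

-(25, 26) = (25, -26 mod 31) = (25, 5).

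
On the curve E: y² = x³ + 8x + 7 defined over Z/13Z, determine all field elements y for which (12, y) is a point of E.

none

x³ + 8x + 7 = 1831 ≡ 11 (mod 13).
11 is a non-residue mod 13; no y exists.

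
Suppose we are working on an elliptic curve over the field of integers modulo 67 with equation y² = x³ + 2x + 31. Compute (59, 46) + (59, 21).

The two points share x = 59 and their y-coordinates satisfy 46 + 21 ≡ 0 (mod 67), so they are inverses. Their sum is 𝒪.

O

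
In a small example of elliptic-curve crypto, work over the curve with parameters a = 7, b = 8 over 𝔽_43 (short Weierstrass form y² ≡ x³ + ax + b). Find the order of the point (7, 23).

2P: tangent at (7, 23): λ = (3·7² + 7)/(2·23) ≡ 25/3. 3⁻¹ ≡ 29 (mod 43), so λ ≡ 25·29 ≡ 37.
  x = λ² - 7 - 7 = 1369 - 14 ≡ 22; y = λ·(7 - 22) - 23 ≡ 24. → (22, 24)
3P: (22, 24) + (7, 23). λ = (23 - 24)/(7 - 22) ≡ 42/28 mod 43. 28⁻¹ ≡ 20 (mod 43) since 28·20 = 560 ≡ 1, so λ ≡ 23.
  x = λ² - 22 - 7 = 529 - 29 ≡ 27; y = λ·(22 - 27) - 24 ≡ 33. → (27, 33)
4P: (27, 33) + (7, 23). λ = (23 - 33)/(7 - 27) ≡ 33/23 mod 43. 23⁻¹ ≡ 15 (mod 43) since 23·15 = 345 ≡ 1, so λ ≡ 22.
  x = λ² - 27 - 7 = 484 - 34 ≡ 20; y = λ·(27 - 20) - 33 ≡ 35. → (20, 35)
5P: (20, 35) + (7, 23). λ = (23 - 35)/(7 - 20) ≡ 31/30 mod 43. 30⁻¹ ≡ 33 (mod 43), so λ ≡ 34.
  x = λ² - 20 - 7 = 1156 - 27 ≡ 11; y = λ·(20 - 11) - 35 ≡ 13. → (11, 13)
6P: (11, 13) + (7, 23). λ = (23 - 13)/(7 - 11) ≡ 10/39 mod 43. 39⁻¹ ≡ 32 (mod 43) since 39·32 = 1248 ≡ 1, so λ ≡ 19.
  x = λ² - 11 - 7 = 361 - 18 ≡ 42; y = λ·(11 - 42) - 13 ≡ 0. → (42, 0)
7P: (42, 0) + (7, 23). λ = (23 - 0)/(7 - 42) ≡ 23/8 mod 43. 8⁻¹ ≡ 27 (mod 43), so λ ≡ 19.
  x = λ² - 42 - 7 = 361 - 49 ≡ 11; y = λ·(42 - 11) - 0 ≡ 30. → (11, 30)
8P: (11, 30) + (7, 23). λ = (23 - 30)/(7 - 11) ≡ 36/39 mod 43. 39⁻¹ ≡ 32 (mod 43), so λ ≡ 34.
  x = λ² - 11 - 7 = 1156 - 18 ≡ 20; y = λ·(11 - 20) - 30 ≡ 8. → (20, 8)
9P: (20, 8) + (7, 23). λ = (23 - 8)/(7 - 20) ≡ 15/30 mod 43. 30⁻¹ ≡ 33 (mod 43), so λ ≡ 22.
  x = λ² - 20 - 7 = 484 - 27 ≡ 27; y = λ·(20 - 27) - 8 ≡ 10. → (27, 10)
10P: (27, 10) + (7, 23). λ = (23 - 10)/(7 - 27) ≡ 13/23 mod 43. 23⁻¹ ≡ 15 (mod 43), so λ ≡ 23.
  x = λ² - 27 - 7 = 529 - 34 ≡ 22; y = λ·(27 - 22) - 10 ≡ 19. → (22, 19)
11P: (22, 19) + (7, 23). λ = (23 - 19)/(7 - 22) ≡ 4/28 mod 43. 28⁻¹ ≡ 20 (mod 43) since 28·20 = 560 ≡ 1, so λ ≡ 37.
  x = λ² - 22 - 7 = 1369 - 29 ≡ 7; y = λ·(22 - 7) - 19 ≡ 20. → (7, 20)
12P: (7, 20) + (7, 23): same x and y₁ ≡ -y₂, so the sum is O.
12P = O, so the order is 12.

12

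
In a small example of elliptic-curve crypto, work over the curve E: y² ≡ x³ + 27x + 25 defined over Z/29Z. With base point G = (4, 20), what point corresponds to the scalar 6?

O

Repeated addition: build up to 6G.
2G: tangent at (4, 20): λ = (3·4² + 27)/(2·20) ≡ 17/11. 11⁻¹ ≡ 8 (mod 29) since 11·8 = 88 ≡ 1, so λ ≡ 17·8 ≡ 20.
  x = λ² - 4 - 4 = 400 - 8 ≡ 15; y = λ·(4 - 15) - 20 ≡ 21. → (15, 21)
3G: (15, 21) + (4, 20). λ = (20 - 21)/(4 - 15) ≡ 28/18 mod 29. 18⁻¹ ≡ 21 (mod 29) since 18·21 = 378 ≡ 1, so λ ≡ 8.
  x = λ² - 15 - 4 = 64 - 19 ≡ 16; y = λ·(15 - 16) - 21 ≡ 0. → (16, 0)
4G: (16, 0) + (4, 20). λ = (20 - 0)/(4 - 16) ≡ 20/17 mod 29. 17⁻¹ ≡ 12 (mod 29) since 17·12 = 204 ≡ 1, so λ ≡ 8.
  x = λ² - 16 - 4 = 64 - 20 ≡ 15; y = λ·(16 - 15) - 0 ≡ 8. → (15, 8)
5G: (15, 8) + (4, 20). λ = (20 - 8)/(4 - 15) ≡ 12/18 mod 29. 18⁻¹ ≡ 21 (mod 29), so λ ≡ 20.
  x = λ² - 15 - 4 = 400 - 19 ≡ 4; y = λ·(15 - 4) - 8 ≡ 9. → (4, 9)
6G: (4, 9) + (4, 20): same x and y₁ ≡ -y₂, so the sum is 𝒪.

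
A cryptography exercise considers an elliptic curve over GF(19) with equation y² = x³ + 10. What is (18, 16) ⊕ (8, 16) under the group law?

(12, 3)

(18, 16) + (8, 16). λ = (16 - 16)/(8 - 18) ≡ 0/9 mod 19. 9⁻¹ ≡ 17 (mod 19), so λ ≡ 0.
  x = λ² - 18 - 8 = 0 - 26 ≡ 12; y = λ·(18 - 12) - 16 ≡ 3. → (12, 3)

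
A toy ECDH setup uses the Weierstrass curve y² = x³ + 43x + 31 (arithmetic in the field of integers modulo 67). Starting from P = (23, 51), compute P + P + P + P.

(56, 61)

Repeated addition: build up to 4P.
2P: tangent at (23, 51): λ = (3·23² + 43)/(2·51) ≡ 22/35. 35⁻¹ ≡ 23 (mod 67), so λ ≡ 22·23 ≡ 37.
  x = λ² - 23 - 23 = 1369 - 46 ≡ 50; y = λ·(23 - 50) - 51 ≡ 22. → (50, 22)
3P: (50, 22) + (23, 51). λ = (51 - 22)/(23 - 50) ≡ 29/40 mod 67. 40⁻¹ ≡ 62 (mod 67) since 40·62 = 2480 ≡ 1, so λ ≡ 56.
  x = λ² - 50 - 23 = 3136 - 73 ≡ 48; y = λ·(50 - 48) - 22 ≡ 23. → (48, 23)
4P: (48, 23) + (23, 51). λ = (51 - 23)/(23 - 48) ≡ 28/42 mod 67. 42⁻¹ ≡ 8 (mod 67) since 42·8 = 336 ≡ 1, so λ ≡ 23.
  x = λ² - 48 - 23 = 529 - 71 ≡ 56; y = λ·(48 - 56) - 23 ≡ 61. → (56, 61)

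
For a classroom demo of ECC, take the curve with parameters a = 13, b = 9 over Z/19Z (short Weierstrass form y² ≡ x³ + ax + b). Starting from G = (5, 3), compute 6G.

Double-and-add on 6 = (110)₂. Start with G = (5, 3) for the leading 1-bit.
double: tangent at (5, 3): λ = (3·5² + 13)/(2·3) ≡ 12/6. 6⁻¹ ≡ 16 (mod 19), so λ ≡ 12·16 ≡ 2.
  x = λ² - 5 - 5 = 4 - 10 ≡ 13; y = λ·(5 - 13) - 3 ≡ 0. → (13, 0)
add G: (13, 0) + (5, 3). λ = (3 - 0)/(5 - 13) ≡ 3/11 mod 19. 11⁻¹ ≡ 7 (mod 19) since 11·7 = 77 ≡ 1, so λ ≡ 2.
  x = λ² - 13 - 5 = 4 - 18 ≡ 5; y = λ·(13 - 5) - 0 ≡ 16. → (5, 16)
double: tangent at (5, 16): λ = (3·5² + 13)/(2·16) ≡ 12/13. 13⁻¹ ≡ 3 (mod 19), so λ ≡ 12·3 ≡ 17.
  x = λ² - 5 - 5 = 289 - 10 ≡ 13; y = λ·(5 - 13) - 16 ≡ 0. → (13, 0)

(13, 0)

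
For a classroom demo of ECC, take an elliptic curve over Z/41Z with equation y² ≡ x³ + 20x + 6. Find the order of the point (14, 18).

11

2P: tangent at (14, 18): λ = (3·14² + 20)/(2·18) ≡ 34/36. 36⁻¹ ≡ 8 (mod 41), so λ ≡ 34·8 ≡ 26.
  x = λ² - 14 - 14 = 676 - 28 ≡ 33; y = λ·(14 - 33) - 18 ≡ 21. → (33, 21)
3P: (33, 21) + (14, 18). λ = (18 - 21)/(14 - 33) ≡ 38/22 mod 41. 22⁻¹ ≡ 28 (mod 41) since 22·28 = 616 ≡ 1, so λ ≡ 39.
  x = λ² - 33 - 14 = 1521 - 47 ≡ 39; y = λ·(33 - 39) - 21 ≡ 32. → (39, 32)
4P: (39, 32) + (14, 18). λ = (18 - 32)/(14 - 39) ≡ 27/16 mod 41. 16⁻¹ ≡ 18 (mod 41), so λ ≡ 35.
  x = λ² - 39 - 14 = 1225 - 53 ≡ 24; y = λ·(39 - 24) - 32 ≡ 1. → (24, 1)
5P: (24, 1) + (14, 18). λ = (18 - 1)/(14 - 24) ≡ 17/31 mod 41. 31⁻¹ ≡ 4 (mod 41), so λ ≡ 27.
  x = λ² - 24 - 14 = 729 - 38 ≡ 35; y = λ·(24 - 35) - 1 ≡ 30. → (35, 30)
6P: (35, 30) + (14, 18). λ = (18 - 30)/(14 - 35) ≡ 29/20 mod 41. 20⁻¹ ≡ 39 (mod 41), so λ ≡ 24.
  x = λ² - 35 - 14 = 576 - 49 ≡ 35; y = λ·(35 - 35) - 30 ≡ 11. → (35, 11)
7P: (35, 11) + (14, 18). λ = (18 - 11)/(14 - 35) ≡ 7/20 mod 41. 20⁻¹ ≡ 39 (mod 41), so λ ≡ 27.
  x = λ² - 35 - 14 = 729 - 49 ≡ 24; y = λ·(35 - 24) - 11 ≡ 40. → (24, 40)
8P: (24, 40) + (14, 18). λ = (18 - 40)/(14 - 24) ≡ 19/31 mod 41. 31⁻¹ ≡ 4 (mod 41), so λ ≡ 35.
  x = λ² - 24 - 14 = 1225 - 38 ≡ 39; y = λ·(24 - 39) - 40 ≡ 9. → (39, 9)
9P: (39, 9) + (14, 18). λ = (18 - 9)/(14 - 39) ≡ 9/16 mod 41. 16⁻¹ ≡ 18 (mod 41) since 16·18 = 288 ≡ 1, so λ ≡ 39.
  x = λ² - 39 - 14 = 1521 - 53 ≡ 33; y = λ·(39 - 33) - 9 ≡ 20. → (33, 20)
10P: (33, 20) + (14, 18). λ = (18 - 20)/(14 - 33) ≡ 39/22 mod 41. 22⁻¹ ≡ 28 (mod 41) since 22·28 = 616 ≡ 1, so λ ≡ 26.
  x = λ² - 33 - 14 = 676 - 47 ≡ 14; y = λ·(33 - 14) - 20 ≡ 23. → (14, 23)
11P: (14, 23) + (14, 18): same x and y₁ ≡ -y₂, so the sum is 𝒪.
11P = 𝒪, so the order is 11.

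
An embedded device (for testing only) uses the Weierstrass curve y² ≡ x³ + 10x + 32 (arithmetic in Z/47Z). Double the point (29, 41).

(13, 44)

tangent at (29, 41): λ = (3·29² + 10)/(2·41) ≡ 42/35. 35⁻¹ ≡ 43 (mod 47), so λ ≡ 42·43 ≡ 20.
  x = λ² - 29 - 29 = 400 - 58 ≡ 13; y = λ·(29 - 13) - 41 ≡ 44. → (13, 44)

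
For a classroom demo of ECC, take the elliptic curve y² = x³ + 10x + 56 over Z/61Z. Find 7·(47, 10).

O

Write G = (47, 10).
Double-and-add on 7 = (111)₂. Start with G = (47, 10) for the leading 1-bit.
double: tangent at (47, 10): λ = (3·47² + 10)/(2·10) ≡ 49/20. 20⁻¹ ≡ 58 (mod 61) since 20·58 = 1160 ≡ 1, so λ ≡ 49·58 ≡ 36.
  x = λ² - 47 - 47 = 1296 - 94 ≡ 43; y = λ·(47 - 43) - 10 ≡ 12. → (43, 12)
add G: (43, 12) + (47, 10). λ = (10 - 12)/(47 - 43) ≡ 59/4 mod 61. 4⁻¹ ≡ 46 (mod 61), so λ ≡ 30.
  x = λ² - 43 - 47 = 900 - 90 ≡ 17; y = λ·(43 - 17) - 12 ≡ 36. → (17, 36)
double: tangent at (17, 36): λ = (3·17² + 10)/(2·36) ≡ 23/11. 11⁻¹ ≡ 50 (mod 61), so λ ≡ 23·50 ≡ 52.
  x = λ² - 17 - 17 = 2704 - 34 ≡ 47; y = λ·(17 - 47) - 36 ≡ 51. → (47, 51)
add G: (47, 51) + (47, 10): same x and y₁ ≡ -y₂, so the sum is O.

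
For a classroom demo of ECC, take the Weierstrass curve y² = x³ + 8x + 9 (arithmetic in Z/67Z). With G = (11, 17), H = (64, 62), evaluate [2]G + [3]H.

(20, 14)

First 2G:
Repeated addition: build up to 2G.
2G: tangent at (11, 17): λ = (3·11² + 8)/(2·17) ≡ 36/34. 34⁻¹ ≡ 2 (mod 67) since 34·2 = 68 ≡ 1, so λ ≡ 36·2 ≡ 5.
  x = λ² - 11 - 11 = 25 - 22 ≡ 3; y = λ·(11 - 3) - 17 ≡ 23. → (3, 23)
2G = (3, 23).
Next 3H:
Repeated addition: build up to 3H.
2H: tangent at (64, 62): λ = (3·64² + 8)/(2·62) ≡ 35/57. 57⁻¹ ≡ 20 (mod 67), so λ ≡ 35·20 ≡ 30.
  x = λ² - 64 - 64 = 900 - 128 ≡ 35; y = λ·(64 - 35) - 62 ≡ 4. → (35, 4)
3H: (35, 4) + (64, 62). λ = (62 - 4)/(64 - 35) ≡ 58/29 mod 67. 29⁻¹ ≡ 37 (mod 67) since 29·37 = 1073 ≡ 1, so λ ≡ 2.
  x = λ² - 35 - 64 = 4 - 99 ≡ 39; y = λ·(35 - 39) - 4 ≡ 55. → (39, 55)
3H = (39, 55).
Finally 2G + 3H:
(3, 23) + (39, 55). λ = (55 - 23)/(39 - 3) ≡ 32/36 mod 67. 36⁻¹ ≡ 54 (mod 67) since 36·54 = 1944 ≡ 1, so λ ≡ 53.
  x = λ² - 3 - 39 = 2809 - 42 ≡ 20; y = λ·(3 - 20) - 23 ≡ 14. → (20, 14)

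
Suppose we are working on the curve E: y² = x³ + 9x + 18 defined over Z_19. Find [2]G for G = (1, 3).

(2, 14)

tangent at (1, 3): λ = (3·1² + 9)/(2·3) ≡ 12/6. 6⁻¹ ≡ 16 (mod 19) since 6·16 = 96 ≡ 1, so λ ≡ 12·16 ≡ 2.
  x = λ² - 1 - 1 = 4 - 2 ≡ 2; y = λ·(1 - 2) - 3 ≡ 14. → (2, 14)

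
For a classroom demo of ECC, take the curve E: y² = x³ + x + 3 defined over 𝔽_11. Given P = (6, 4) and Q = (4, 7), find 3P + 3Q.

First 3P:
Repeated addition: build up to 3P.
2P: tangent at (6, 4): λ = (3·6² + 1)/(2·4) ≡ 10/8. 8⁻¹ ≡ 7 (mod 11), so λ ≡ 10·7 ≡ 4.
  x = λ² - 6 - 6 = 16 - 12 ≡ 4; y = λ·(6 - 4) - 4 ≡ 4. → (4, 4)
3P: (4, 4) + (6, 4). λ = (4 - 4)/(6 - 4) ≡ 0/2 mod 11. 2⁻¹ ≡ 6 (mod 11) since 2·6 = 12 ≡ 1, so λ ≡ 0.
  x = λ² - 4 - 6 = 0 - 10 ≡ 1; y = λ·(4 - 1) - 4 ≡ 7. → (1, 7)
3P = (1, 7).
Next 3Q:
Repeated addition: build up to 3Q.
2Q: tangent at (4, 7): λ = (3·4² + 1)/(2·7) ≡ 5/3. 3⁻¹ ≡ 4 (mod 11), so λ ≡ 5·4 ≡ 9.
  x = λ² - 4 - 4 = 81 - 8 ≡ 7; y = λ·(4 - 7) - 7 ≡ 10. → (7, 10)
3Q: (7, 10) + (4, 7). λ = (7 - 10)/(4 - 7) ≡ 8/8 mod 11. 8⁻¹ ≡ 7 (mod 11) since 8·7 = 56 ≡ 1, so λ ≡ 1.
  x = λ² - 7 - 4 = 1 - 11 ≡ 1; y = λ·(7 - 1) - 10 ≡ 7. → (1, 7)
3Q = (1, 7).
Finally 3P + 3Q:
tangent at (1, 7): λ = (3·1² + 1)/(2·7) ≡ 4/3. 3⁻¹ ≡ 4 (mod 11) since 3·4 = 12 ≡ 1, so λ ≡ 4·4 ≡ 5.
  x = λ² - 1 - 1 = 25 - 2 ≡ 1; y = λ·(1 - 1) - 7 ≡ 4. → (1, 4)

(1, 4)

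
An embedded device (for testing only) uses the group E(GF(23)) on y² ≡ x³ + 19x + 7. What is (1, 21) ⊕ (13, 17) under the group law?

(1, 21) + (13, 17). λ = (17 - 21)/(13 - 1) ≡ 19/12 mod 23. 12⁻¹ ≡ 2 (mod 23) since 12·2 = 24 ≡ 1, so λ ≡ 15.
  x = λ² - 1 - 13 = 225 - 14 ≡ 4; y = λ·(1 - 4) - 21 ≡ 3. → (4, 3)

(4, 3)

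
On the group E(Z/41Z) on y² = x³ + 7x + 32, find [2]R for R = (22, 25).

(36, 6)

tangent at (22, 25): λ = (3·22² + 7)/(2·25) ≡ 24/9. 9⁻¹ ≡ 32 (mod 41), so λ ≡ 24·32 ≡ 30.
  x = λ² - 22 - 22 = 900 - 44 ≡ 36; y = λ·(22 - 36) - 25 ≡ 6. → (36, 6)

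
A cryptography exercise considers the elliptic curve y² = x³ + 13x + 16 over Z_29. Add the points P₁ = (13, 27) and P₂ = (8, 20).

(3, 16)

(13, 27) + (8, 20). λ = (20 - 27)/(8 - 13) ≡ 22/24 mod 29. 24⁻¹ ≡ 23 (mod 29), so λ ≡ 13.
  x = λ² - 13 - 8 = 169 - 21 ≡ 3; y = λ·(13 - 3) - 27 ≡ 16. → (3, 16)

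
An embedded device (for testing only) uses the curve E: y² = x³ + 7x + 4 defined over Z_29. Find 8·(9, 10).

Write P = (9, 10).
Double-and-add on 8 = (1000)₂. Start with P = (9, 10) for the leading 1-bit.
double: tangent at (9, 10): λ = (3·9² + 7)/(2·10) ≡ 18/20. 20⁻¹ ≡ 16 (mod 29) since 20·16 = 320 ≡ 1, so λ ≡ 18·16 ≡ 27.
  x = λ² - 9 - 9 = 729 - 18 ≡ 15; y = λ·(9 - 15) - 10 ≡ 2. → (15, 2)
double: tangent at (15, 2): λ = (3·15² + 7)/(2·2) ≡ 15/4. 4⁻¹ ≡ 22 (mod 29), so λ ≡ 15·22 ≡ 11.
  x = λ² - 15 - 15 = 121 - 30 ≡ 4; y = λ·(15 - 4) - 2 ≡ 3. → (4, 3)
double: tangent at (4, 3): λ = (3·4² + 7)/(2·3) ≡ 26/6. 6⁻¹ ≡ 5 (mod 29), so λ ≡ 26·5 ≡ 14.
  x = λ² - 4 - 4 = 196 - 8 ≡ 14; y = λ·(4 - 14) - 3 ≡ 2. → (14, 2)

(14, 2)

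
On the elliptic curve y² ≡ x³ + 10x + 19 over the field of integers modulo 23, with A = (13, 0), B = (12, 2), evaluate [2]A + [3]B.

First 2A:
Repeated addition: build up to 2A.
2A: (13, 0) + (13, 0): same x and y₁ ≡ -y₂, so the sum is O.
2A = O.
Next 3B:
Repeated addition: build up to 3B.
2B: tangent at (12, 2): λ = (3·12² + 10)/(2·2) ≡ 5/4. 4⁻¹ ≡ 6 (mod 23) since 4·6 = 24 ≡ 1, so λ ≡ 5·6 ≡ 7.
  x = λ² - 12 - 12 = 49 - 24 ≡ 2; y = λ·(12 - 2) - 2 ≡ 22. → (2, 22)
3B: (2, 22) + (12, 2). λ = (2 - 22)/(12 - 2) ≡ 3/10 mod 23. 10⁻¹ ≡ 7 (mod 23), so λ ≡ 21.
  x = λ² - 2 - 12 = 441 - 14 ≡ 13; y = λ·(2 - 13) - 22 ≡ 0. → (13, 0)
3B = (13, 0).
Finally 2A + 3B:
O + (13, 0) = (13, 0) (identity).

(13, 0)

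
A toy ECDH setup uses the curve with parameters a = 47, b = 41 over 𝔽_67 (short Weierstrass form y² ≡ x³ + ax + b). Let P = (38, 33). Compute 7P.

(38, 34)

Double-and-add on 7 = (111)₂. Start with P = (38, 33) for the leading 1-bit.
double: tangent at (38, 33): λ = (3·38² + 47)/(2·33) ≡ 24/66. 66⁻¹ ≡ 66 (mod 67) since 66·66 = 4356 ≡ 1, so λ ≡ 24·66 ≡ 43.
  x = λ² - 38 - 38 = 1849 - 76 ≡ 31; y = λ·(38 - 31) - 33 ≡ 0. → (31, 0)
add P: (31, 0) + (38, 33). λ = (33 - 0)/(38 - 31) ≡ 33/7 mod 67. 7⁻¹ ≡ 48 (mod 67) since 7·48 = 336 ≡ 1, so λ ≡ 43.
  x = λ² - 31 - 38 = 1849 - 69 ≡ 38; y = λ·(31 - 38) - 0 ≡ 34. → (38, 34)
double: tangent at (38, 34): λ = (3·38² + 47)/(2·34) ≡ 24/1. 1⁻¹ ≡ 1 (mod 67) since 1·1 = 1 ≡ 1, so λ ≡ 24·1 ≡ 24.
  x = λ² - 38 - 38 = 576 - 76 ≡ 31; y = λ·(38 - 31) - 34 ≡ 0. → (31, 0)
add P: (31, 0) + (38, 33). λ = (33 - 0)/(38 - 31) ≡ 33/7 mod 67. 7⁻¹ ≡ 48 (mod 67), so λ ≡ 43.
  x = λ² - 31 - 38 = 1849 - 69 ≡ 38; y = λ·(31 - 38) - 0 ≡ 34. → (38, 34)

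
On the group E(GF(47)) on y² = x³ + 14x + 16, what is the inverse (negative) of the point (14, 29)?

-(14, 29) = (14, -29 mod 47) = (14, 18).

(14, 18)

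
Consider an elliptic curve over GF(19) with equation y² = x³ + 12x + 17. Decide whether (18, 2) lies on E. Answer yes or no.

yes

y² = 2² ≡ 4; x³ + 12x + 17 = 6065 ≡ 4 (mod 19). 4 = 4.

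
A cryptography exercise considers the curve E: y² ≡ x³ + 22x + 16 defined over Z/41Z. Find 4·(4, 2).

Write P = (4, 2).
Repeated addition: build up to 4P.
2P: tangent at (4, 2): λ = (3·4² + 22)/(2·2) ≡ 29/4. 4⁻¹ ≡ 31 (mod 41) since 4·31 = 124 ≡ 1, so λ ≡ 29·31 ≡ 38.
  x = λ² - 4 - 4 = 1444 - 8 ≡ 1; y = λ·(4 - 1) - 2 ≡ 30. → (1, 30)
3P: (1, 30) + (4, 2). λ = (2 - 30)/(4 - 1) ≡ 13/3 mod 41. 3⁻¹ ≡ 14 (mod 41) since 3·14 = 42 ≡ 1, so λ ≡ 18.
  x = λ² - 1 - 4 = 324 - 5 ≡ 32; y = λ·(1 - 32) - 30 ≡ 27. → (32, 27)
4P: (32, 27) + (4, 2). λ = (2 - 27)/(4 - 32) ≡ 16/13 mod 41. 13⁻¹ ≡ 19 (mod 41), so λ ≡ 17.
  x = λ² - 32 - 4 = 289 - 36 ≡ 7; y = λ·(32 - 7) - 27 ≡ 29. → (7, 29)

(7, 29)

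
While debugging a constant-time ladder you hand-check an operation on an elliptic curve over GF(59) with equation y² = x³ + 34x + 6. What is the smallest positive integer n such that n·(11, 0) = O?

2

2P: (11, 0) + (11, 0): same x and y₁ ≡ -y₂, so the sum is O.
2P = O, so the order is 2.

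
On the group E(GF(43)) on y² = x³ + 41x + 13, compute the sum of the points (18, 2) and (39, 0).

(2, 19)

(18, 2) + (39, 0). λ = (0 - 2)/(39 - 18) ≡ 41/21 mod 43. 21⁻¹ ≡ 41 (mod 43), so λ ≡ 4.
  x = λ² - 18 - 39 = 16 - 57 ≡ 2; y = λ·(18 - 2) - 2 ≡ 19. → (2, 19)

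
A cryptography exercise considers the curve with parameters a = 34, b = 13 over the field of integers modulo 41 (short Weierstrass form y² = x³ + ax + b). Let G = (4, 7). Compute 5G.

Repeated addition: build up to 5G.
2G: tangent at (4, 7): λ = (3·4² + 34)/(2·7) ≡ 0/14. 14⁻¹ ≡ 3 (mod 41), so λ ≡ 0·3 ≡ 0.
  x = λ² - 4 - 4 = 0 - 8 ≡ 33; y = λ·(4 - 33) - 7 ≡ 34. → (33, 34)
3G: (33, 34) + (4, 7). λ = (7 - 34)/(4 - 33) ≡ 14/12 mod 41. 12⁻¹ ≡ 24 (mod 41) since 12·24 = 288 ≡ 1, so λ ≡ 8.
  x = λ² - 33 - 4 = 64 - 37 ≡ 27; y = λ·(33 - 27) - 34 ≡ 14. → (27, 14)
4G: (27, 14) + (4, 7). λ = (7 - 14)/(4 - 27) ≡ 34/18 mod 41. 18⁻¹ ≡ 16 (mod 41), so λ ≡ 11.
  x = λ² - 27 - 4 = 121 - 31 ≡ 8; y = λ·(27 - 8) - 14 ≡ 31. → (8, 31)
5G: (8, 31) + (4, 7). λ = (7 - 31)/(4 - 8) ≡ 17/37 mod 41. 37⁻¹ ≡ 10 (mod 41) since 37·10 = 370 ≡ 1, so λ ≡ 6.
  x = λ² - 8 - 4 = 36 - 12 ≡ 24; y = λ·(8 - 24) - 31 ≡ 37. → (24, 37)

(24, 37)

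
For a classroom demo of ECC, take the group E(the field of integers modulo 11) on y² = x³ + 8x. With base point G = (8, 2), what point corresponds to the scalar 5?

(8, 9)

Double-and-add on 5 = (101)₂. Start with G = (8, 2) for the leading 1-bit.
double: tangent at (8, 2): λ = (3·8² + 8)/(2·2) ≡ 2/4. 4⁻¹ ≡ 3 (mod 11), so λ ≡ 2·3 ≡ 6.
  x = λ² - 8 - 8 = 36 - 16 ≡ 9; y = λ·(8 - 9) - 2 ≡ 3. → (9, 3)
double: tangent at (9, 3): λ = (3·9² + 8)/(2·3) ≡ 9/6. 6⁻¹ ≡ 2 (mod 11) since 6·2 = 12 ≡ 1, so λ ≡ 9·2 ≡ 7.
  x = λ² - 9 - 9 = 49 - 18 ≡ 9; y = λ·(9 - 9) - 3 ≡ 8. → (9, 8)
add G: (9, 8) + (8, 2). λ = (2 - 8)/(8 - 9) ≡ 5/10 mod 11. 10⁻¹ ≡ 10 (mod 11) since 10·10 = 100 ≡ 1, so λ ≡ 6.
  x = λ² - 9 - 8 = 36 - 17 ≡ 8; y = λ·(9 - 8) - 8 ≡ 9. → (8, 9)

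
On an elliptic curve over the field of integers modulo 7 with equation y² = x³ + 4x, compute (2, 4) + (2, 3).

O

The two points share x = 2 and their y-coordinates satisfy 4 + 3 ≡ 0 (mod 7), so they are inverses. Their sum is ∞.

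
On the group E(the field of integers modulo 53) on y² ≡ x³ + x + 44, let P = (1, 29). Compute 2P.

tangent at (1, 29): λ = (3·1² + 1)/(2·29) ≡ 4/5. 5⁻¹ ≡ 32 (mod 53), so λ ≡ 4·32 ≡ 22.
  x = λ² - 1 - 1 = 484 - 2 ≡ 5; y = λ·(1 - 5) - 29 ≡ 42. → (5, 42)

(5, 42)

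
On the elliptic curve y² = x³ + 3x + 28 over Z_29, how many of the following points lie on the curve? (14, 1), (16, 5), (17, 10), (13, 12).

(14, 1): 1² ≡ 1, rhs ≡ 1 → on.
(16, 5): 5² ≡ 25, rhs ≡ 25 → on.
(17, 10): 10² ≡ 13, rhs ≡ 4 → off.
(13, 12): 12² ≡ 28, rhs ≡ 2 → off.

2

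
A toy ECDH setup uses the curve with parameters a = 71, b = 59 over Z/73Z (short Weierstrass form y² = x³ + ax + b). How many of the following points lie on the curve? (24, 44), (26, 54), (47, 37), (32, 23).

(24, 44): 44² ≡ 38, rhs ≡ 38 → on.
(26, 54): 54² ≡ 69, rhs ≡ 63 → off.
(47, 37): 37² ≡ 55, rhs ≡ 55 → on.
(32, 23): 23² ≡ 18, rhs ≡ 59 → off.

2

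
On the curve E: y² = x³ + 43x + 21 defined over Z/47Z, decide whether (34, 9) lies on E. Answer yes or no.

no

y² = 9² ≡ 34; x³ + 43x + 21 = 40787 ≡ 38 (mod 47). 34 ≠ 38.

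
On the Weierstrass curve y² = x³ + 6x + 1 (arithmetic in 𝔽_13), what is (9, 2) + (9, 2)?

(5, 0)

tangent at (9, 2): λ = (3·9² + 6)/(2·2) ≡ 2/4. 4⁻¹ ≡ 10 (mod 13), so λ ≡ 2·10 ≡ 7.
  x = λ² - 9 - 9 = 49 - 18 ≡ 5; y = λ·(9 - 5) - 2 ≡ 0. → (5, 0)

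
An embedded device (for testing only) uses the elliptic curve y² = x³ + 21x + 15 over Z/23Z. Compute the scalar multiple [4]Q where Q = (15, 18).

(6, 14)

Double-and-add on 4 = (100)₂. Start with Q = (15, 18) for the leading 1-bit.
double: tangent at (15, 18): λ = (3·15² + 21)/(2·18) ≡ 6/13. 13⁻¹ ≡ 16 (mod 23) since 13·16 = 208 ≡ 1, so λ ≡ 6·16 ≡ 4.
  x = λ² - 15 - 15 = 16 - 30 ≡ 9; y = λ·(15 - 9) - 18 ≡ 6. → (9, 6)
double: tangent at (9, 6): λ = (3·9² + 21)/(2·6) ≡ 11/12. 12⁻¹ ≡ 2 (mod 23), so λ ≡ 11·2 ≡ 22.
  x = λ² - 9 - 9 = 484 - 18 ≡ 6; y = λ·(9 - 6) - 6 ≡ 14. → (6, 14)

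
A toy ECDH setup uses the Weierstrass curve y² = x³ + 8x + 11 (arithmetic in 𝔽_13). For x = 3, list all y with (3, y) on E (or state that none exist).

6, 7

x³ + 8x + 11 = 62 ≡ 10 (mod 13).
Square roots of 10 mod 13: 6 and 7 (since 6² = 36 ≡ 10).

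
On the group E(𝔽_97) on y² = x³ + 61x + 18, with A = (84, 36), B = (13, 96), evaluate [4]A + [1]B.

(14, 30)

First 4A:
Repeated addition: build up to 4A.
2A: tangent at (84, 36): λ = (3·84² + 61)/(2·36) ≡ 83/72. 72⁻¹ ≡ 31 (mod 97) since 72·31 = 2232 ≡ 1, so λ ≡ 83·31 ≡ 51.
  x = λ² - 84 - 84 = 2601 - 168 ≡ 8; y = λ·(84 - 8) - 36 ≡ 57. → (8, 57)
3A: (8, 57) + (84, 36). λ = (36 - 57)/(84 - 8) ≡ 76/76 mod 97. 76⁻¹ ≡ 60 (mod 97), so λ ≡ 1.
  x = λ² - 8 - 84 = 1 - 92 ≡ 6; y = λ·(8 - 6) - 57 ≡ 42. → (6, 42)
4A: (6, 42) + (84, 36). λ = (36 - 42)/(84 - 6) ≡ 91/78 mod 97. 78⁻¹ ≡ 51 (mod 97) since 78·51 = 3978 ≡ 1, so λ ≡ 82.
  x = λ² - 6 - 84 = 6724 - 90 ≡ 38; y = λ·(6 - 38) - 42 ≡ 50. → (38, 50)
4A = (38, 50).
Finally 4A + B:
(38, 50) + (13, 96). λ = (96 - 50)/(13 - 38) ≡ 46/72 mod 97. 72⁻¹ ≡ 31 (mod 97) since 72·31 = 2232 ≡ 1, so λ ≡ 68.
  x = λ² - 38 - 13 = 4624 - 51 ≡ 14; y = λ·(38 - 14) - 50 ≡ 30. → (14, 30)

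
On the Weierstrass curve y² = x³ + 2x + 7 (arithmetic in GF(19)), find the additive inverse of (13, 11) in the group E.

(13, 8)

-(13, 11) = (13, -11 mod 19) = (13, 8).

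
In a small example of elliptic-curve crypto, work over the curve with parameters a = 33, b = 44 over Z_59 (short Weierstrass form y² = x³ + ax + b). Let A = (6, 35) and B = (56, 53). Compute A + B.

(1, 14)

(6, 35) + (56, 53). λ = (53 - 35)/(56 - 6) ≡ 18/50 mod 59. 50⁻¹ ≡ 13 (mod 59), so λ ≡ 57.
  x = λ² - 6 - 56 = 3249 - 62 ≡ 1; y = λ·(6 - 1) - 35 ≡ 14. → (1, 14)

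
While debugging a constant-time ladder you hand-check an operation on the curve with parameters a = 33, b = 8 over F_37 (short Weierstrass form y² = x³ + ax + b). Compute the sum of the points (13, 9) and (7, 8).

(16, 9)

(13, 9) + (7, 8). λ = (8 - 9)/(7 - 13) ≡ 36/31 mod 37. 31⁻¹ ≡ 6 (mod 37) since 31·6 = 186 ≡ 1, so λ ≡ 31.
  x = λ² - 13 - 7 = 961 - 20 ≡ 16; y = λ·(13 - 16) - 9 ≡ 9. → (16, 9)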